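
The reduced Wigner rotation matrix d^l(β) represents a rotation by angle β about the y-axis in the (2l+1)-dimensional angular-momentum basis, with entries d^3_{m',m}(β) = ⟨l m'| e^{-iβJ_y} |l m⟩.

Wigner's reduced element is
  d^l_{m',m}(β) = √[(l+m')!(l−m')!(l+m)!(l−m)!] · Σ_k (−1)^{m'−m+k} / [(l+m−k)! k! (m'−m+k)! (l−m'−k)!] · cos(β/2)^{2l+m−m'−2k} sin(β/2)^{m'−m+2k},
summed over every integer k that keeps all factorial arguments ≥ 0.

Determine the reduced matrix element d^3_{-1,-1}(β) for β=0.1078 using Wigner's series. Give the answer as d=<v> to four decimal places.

d=0.9683

d^3_{-1,-1}(β=0.1078) via Wigner's sum:
c=cos(0.1078/2)=0.998548, s=sin(0.1078/2)=0.053874; N=√[2·24·2·24]=48.000000
Admissible k: 0..2 (factorial args all ≥0)
  k=0: (−1)^0·48.0000/(48)·0.9985^6·0.0539^0 = +0.991318
  k=1: (−1)^1·48.0000/(6)·0.9985^4·0.0539^2 = -0.023085
  k=2: (−1)^2·48.0000/(8)·0.9985^2·0.0539^4 = +0.000050
d^3_{-1,-1}(0.1078) = +0.991318 -0.023085 +0.000050 = +0.968284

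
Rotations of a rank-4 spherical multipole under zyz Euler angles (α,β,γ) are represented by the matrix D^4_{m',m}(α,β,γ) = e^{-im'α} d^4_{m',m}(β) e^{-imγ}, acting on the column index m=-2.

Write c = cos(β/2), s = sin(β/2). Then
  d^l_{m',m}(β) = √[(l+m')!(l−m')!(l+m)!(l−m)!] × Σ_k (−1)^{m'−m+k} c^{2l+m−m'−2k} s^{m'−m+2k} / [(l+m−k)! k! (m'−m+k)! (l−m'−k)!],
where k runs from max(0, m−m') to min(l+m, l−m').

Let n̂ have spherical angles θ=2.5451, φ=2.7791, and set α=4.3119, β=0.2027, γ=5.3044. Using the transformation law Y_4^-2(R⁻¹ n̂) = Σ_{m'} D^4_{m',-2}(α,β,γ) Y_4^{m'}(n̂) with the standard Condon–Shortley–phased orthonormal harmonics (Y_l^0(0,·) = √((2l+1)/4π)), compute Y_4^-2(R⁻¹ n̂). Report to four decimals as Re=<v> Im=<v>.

Need the full column D^4_{m',-2} for m'=−4..4 at α=4.3119, β=0.2027, γ=5.3044.
cos(β/2)=0.994868, sin(β/2)=0.101177
d^4_{-4,-2}: single k=2 term ⇒ +0.052521;  D = -0.048000+0.021317i
d^4_{-3,-2}: k∈[1..2] ⇒ +0.365177 -0.011331 = +0.353847;  D = -0.006173-0.353793i
d^4_{-2,-2}: k∈[0..2] ⇒ +0.959678 -0.119106 +0.001540 = +0.842111;  D = +0.781084+0.314735i
d^4_{-1,-2}: k∈[0..2] ⇒ -0.414072 +0.021413 -0.000148 = -0.392807;  D = +0.277238-0.278274i
d^4_{0,-2}: k∈[0..2] ⇒ +0.094162 -0.002597 +0.000010 = +0.091575;  D = -0.034542-0.084810i
d^4_{1,-2}: k∈[0..2] ⇒ -0.014275 +0.000221 -0.000000 = -0.014054;  D = -0.014053-0.000193i
d^4_{2,-2}: k∈[0..2] ⇒ +0.001540 -0.000013 +0.000000 = +0.001527;  D = -0.000615+0.001398i
d^4_{3,-2}: k∈[0..1] ⇒ -0.000117 +0.000000 = -0.000117;  D = +0.000080+0.000085i
d^4_{4,-2}: single k=0 term ⇒ +0.000006;  D = +0.000005-0.000002i
Y_4^{m'}(θ=2.5451,φ=2.7791) and Σ D·Y over m':
  (-0.0480+0.0213i)·(+0.0053+0.0437i)  (-0.0062-0.3538i)·(+0.0853+0.1625i)  (+0.7811+0.3147i)·(+0.2995+0.2654i)  (+0.2772-0.2783i)·(+0.3682+0.1396i)  (-0.0345-0.0848i)·(-0.1203+0.0000i)  (-0.0141-0.0002i)·(-0.3682+0.1396i)  (-0.0006+0.0014i)·(+0.2995-0.2654i)  (+0.0001+0.0001i)·(-0.0853+0.1625i)  (+0.0000-0.0000i)·(+0.0053-0.0437i)
Y_4^-2(R⁻¹ n̂) = +0.356699+0.213541i

Re=0.3567 Im=0.2135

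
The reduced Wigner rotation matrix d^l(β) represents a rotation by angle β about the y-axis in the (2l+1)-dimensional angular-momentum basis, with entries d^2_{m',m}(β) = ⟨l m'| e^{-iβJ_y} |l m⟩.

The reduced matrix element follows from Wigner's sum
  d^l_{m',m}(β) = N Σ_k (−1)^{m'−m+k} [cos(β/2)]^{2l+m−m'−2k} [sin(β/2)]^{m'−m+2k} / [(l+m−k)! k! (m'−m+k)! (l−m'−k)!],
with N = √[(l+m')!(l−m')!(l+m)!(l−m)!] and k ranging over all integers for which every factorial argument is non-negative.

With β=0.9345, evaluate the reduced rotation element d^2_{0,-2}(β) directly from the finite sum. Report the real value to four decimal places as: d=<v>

d=0.3961

d^2_{0,-2}(β=0.9345) via Wigner's sum:
c=cos(0.9345/2)=0.892810, s=sin(0.9345/2)=0.450433; N=√[2·2·1·24]=9.797959
Admissible k: 0..0 (factorial args all ≥0)
  k=0: (−1)^2·9.7980/(4)·0.8928^2·0.4504^2 = +0.396145
d^2_{0,-2}(0.9345) = +0.396145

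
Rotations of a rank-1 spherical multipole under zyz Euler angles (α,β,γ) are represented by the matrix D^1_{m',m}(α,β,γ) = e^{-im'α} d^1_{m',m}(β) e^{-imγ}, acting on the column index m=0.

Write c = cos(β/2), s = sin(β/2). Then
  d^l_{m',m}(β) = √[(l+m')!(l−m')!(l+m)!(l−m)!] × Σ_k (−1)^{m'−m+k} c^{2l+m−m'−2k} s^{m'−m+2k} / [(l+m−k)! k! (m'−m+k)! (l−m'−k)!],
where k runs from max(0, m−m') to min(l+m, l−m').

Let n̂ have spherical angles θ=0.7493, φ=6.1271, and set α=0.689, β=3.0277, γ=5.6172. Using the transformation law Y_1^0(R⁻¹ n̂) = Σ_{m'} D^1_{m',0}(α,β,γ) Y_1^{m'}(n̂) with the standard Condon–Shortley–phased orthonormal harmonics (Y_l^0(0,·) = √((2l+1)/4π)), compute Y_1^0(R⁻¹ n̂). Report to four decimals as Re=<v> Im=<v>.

Need the full column D^1_{m',0} for m'=−1..1 at α=0.689, β=3.0277, γ=5.6172.
cos(β/2)=0.056916, sin(β/2)=0.998379
d^1_{-1,0}: single k=1 term ⇒ +0.080360;  D = +0.062029+0.051090i
d^1_{0,0}: k∈[0..1] ⇒ +0.003239 -0.996761 = -0.993521;  D = -0.993521+0.000000i
d^1_{1,0}: single k=0 term ⇒ -0.080360;  D = -0.062029+0.051090i
Y_1^{m'}(θ=0.7493,φ=6.1271) and Σ D·Y over m':
  (+0.0620+0.0511i)·(+0.2325+0.0366i)  (-0.9935+0.0000i)·(+0.3577+0.0000i)  (-0.0620+0.0511i)·(-0.2325+0.0366i)
Y_1^0(R⁻¹ n̂) = -0.330319+0.000000i

Re=-0.3303 Im=0.0000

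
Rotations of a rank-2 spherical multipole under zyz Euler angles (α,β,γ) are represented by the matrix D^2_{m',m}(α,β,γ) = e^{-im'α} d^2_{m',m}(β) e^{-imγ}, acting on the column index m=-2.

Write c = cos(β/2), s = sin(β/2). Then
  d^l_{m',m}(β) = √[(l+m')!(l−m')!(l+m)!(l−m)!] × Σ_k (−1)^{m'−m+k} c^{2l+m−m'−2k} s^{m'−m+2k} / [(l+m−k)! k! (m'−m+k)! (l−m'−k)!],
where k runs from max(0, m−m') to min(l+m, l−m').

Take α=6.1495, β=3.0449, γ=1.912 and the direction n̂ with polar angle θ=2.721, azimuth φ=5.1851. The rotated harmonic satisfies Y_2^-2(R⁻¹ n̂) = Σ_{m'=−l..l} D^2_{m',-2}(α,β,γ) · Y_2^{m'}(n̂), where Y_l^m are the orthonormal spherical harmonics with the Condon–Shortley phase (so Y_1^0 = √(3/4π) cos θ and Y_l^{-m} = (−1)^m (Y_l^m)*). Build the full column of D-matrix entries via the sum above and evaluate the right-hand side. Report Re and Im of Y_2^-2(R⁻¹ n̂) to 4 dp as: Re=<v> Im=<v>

Need the full column D^2_{m',-2} for m'=−2..2 at α=6.1495, β=3.0449, γ=1.912.
cos(β/2)=0.048327, sin(β/2)=0.998832
d^2_{-2,-2}: single k=0 term ⇒ +0.000005;  D = -0.000005-0.000002i
d^2_{-1,-2}: single k=0 term ⇒ -0.000225;  D = +0.000192+0.000118i
d^2_{0,-2}: single k=0 term ⇒ +0.005708;  D = -0.004429-0.003600i
d^2_{1,-2}: single k=0 term ⇒ -0.096317;  D = +0.065984+0.070164i
d^2_{2,-2}: single k=0 term ⇒ +0.995334;  D = -0.579149-0.809492i
Y_2^{m'}(θ=2.721,φ=5.1851) and Σ D·Y over m':
  (-0.0000-0.0000i)·(-0.0377+0.0522i)  (+0.0002+0.0001i)·(-0.1311-0.2564i)  (-0.0044-0.0036i)·(+0.4730+0.0000i)  (+0.0660+0.0702i)·(+0.1311-0.2564i)  (-0.5791-0.8095i)·(-0.0377-0.0522i)
Y_2^-2(R⁻¹ n̂) = +0.004118+0.051267i

Re=0.0041 Im=0.0513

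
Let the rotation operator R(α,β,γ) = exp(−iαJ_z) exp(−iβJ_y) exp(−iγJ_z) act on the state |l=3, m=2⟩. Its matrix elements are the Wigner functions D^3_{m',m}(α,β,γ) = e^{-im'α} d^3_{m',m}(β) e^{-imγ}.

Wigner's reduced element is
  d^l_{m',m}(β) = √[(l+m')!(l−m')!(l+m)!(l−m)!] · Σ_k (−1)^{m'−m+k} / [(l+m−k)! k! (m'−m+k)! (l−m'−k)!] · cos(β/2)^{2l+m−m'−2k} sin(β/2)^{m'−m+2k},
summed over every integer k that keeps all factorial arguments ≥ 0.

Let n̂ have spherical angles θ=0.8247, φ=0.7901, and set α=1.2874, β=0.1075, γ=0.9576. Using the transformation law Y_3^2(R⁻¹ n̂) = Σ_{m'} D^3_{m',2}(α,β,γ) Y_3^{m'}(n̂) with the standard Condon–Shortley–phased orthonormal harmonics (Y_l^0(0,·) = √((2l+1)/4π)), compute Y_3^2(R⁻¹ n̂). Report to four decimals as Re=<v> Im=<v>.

Re=-0.3369 Im=-0.0414

Need the full column D^3_{m',2} for m'=−3..3 at α=1.2874, β=0.1075, γ=0.9576.
cos(β/2)=0.998556, sin(β/2)=0.053724
d^3_{-3,2}: single k=5 term ⇒ +0.000001;  D = -0.000000+0.000001i
d^3_{-2,2}: k∈[4..5] ⇒ +0.000042 -0.000000 = +0.000042;  D = +0.000033+0.000025i
d^3_{-1,2}: k∈[3..4] ⇒ +0.000976 -0.000001 = +0.000975;  D = +0.000789-0.000573i
d^3_{0,2}: k∈[2..3] ⇒ +0.015718 -0.000045 = +0.015672;  D = -0.005291-0.014752i
d^3_{1,2}: k∈[1..2] ⇒ +0.168667 -0.000976 = +0.167691;  D = -0.167379+0.010224i
d^3_{2,2}: k∈[0..1] ⇒ +0.991366 -0.014348 = +0.977018;  D = -0.215491+0.952957i
d^3_{3,2}: single k=0 term ⇒ -0.130649;  D = -0.114291-0.063299i
Y_3^{m'}(θ=0.8247,φ=0.7901) and Σ D·Y over m':
  (-0.0000+0.0000i)·(-0.1185-0.1152i)  (+0.0000+0.0000i)·(-0.0035-0.3741i)  (+0.0008-0.0006i)·(+0.2177-0.2198i)  (-0.0053-0.0148i)·(-0.1764+0.0000i)  (-0.1674+0.0102i)·(-0.2177-0.2198i)  (-0.2155+0.9530i)·(-0.0035+0.3741i)  (-0.1143-0.0633i)·(+0.1185-0.1152i)
Y_3^2(R⁻¹ n̂) = -0.336861-0.041441i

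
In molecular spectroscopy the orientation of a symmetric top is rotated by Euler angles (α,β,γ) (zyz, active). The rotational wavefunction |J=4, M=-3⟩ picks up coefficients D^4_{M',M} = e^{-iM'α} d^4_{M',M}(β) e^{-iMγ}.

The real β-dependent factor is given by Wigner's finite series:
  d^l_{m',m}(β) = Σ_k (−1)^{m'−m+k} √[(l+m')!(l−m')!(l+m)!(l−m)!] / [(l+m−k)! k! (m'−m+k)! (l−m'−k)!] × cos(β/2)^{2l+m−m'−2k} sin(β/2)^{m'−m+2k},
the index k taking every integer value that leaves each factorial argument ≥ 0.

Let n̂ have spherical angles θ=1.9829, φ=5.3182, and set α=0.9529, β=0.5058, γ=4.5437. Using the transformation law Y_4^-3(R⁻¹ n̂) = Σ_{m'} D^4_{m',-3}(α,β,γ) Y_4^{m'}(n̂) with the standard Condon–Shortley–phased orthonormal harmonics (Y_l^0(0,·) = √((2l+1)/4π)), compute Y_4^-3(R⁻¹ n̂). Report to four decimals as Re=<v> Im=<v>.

Need the full column D^4_{m',-3} for m'=−4..4 at α=0.9529, β=0.5058, γ=4.5437.
cos(β/2)=0.968191, sin(β/2)=0.250213
d^4_{-4,-3}: single k=1 term ⇒ +0.564393;  D = +0.092113-0.556825i
d^4_{-3,-3}: k∈[0..1] ⇒ +0.772125 -0.360980 = +0.411146;  D = -0.291757-0.289687i
d^4_{-2,-3}: k∈[0..1] ⇒ -0.746621 +0.149596 = -0.597026;  D = +0.588312-0.101632i
d^4_{-1,-3}: k∈[0..1] ⇒ +0.409313 -0.045562 = +0.363751;  D = -0.157181+0.328038i
d^4_{0,-3}: k∈[0..1] ⇒ -0.157688 +0.010532 = -0.147156;  D = -0.071332-0.128711i
d^4_{1,-3}: k∈[0..1] ⇒ +0.045562 -0.001826 = +0.043736;  D = +0.043463+0.004881i
d^4_{2,-3}: k∈[0..1] ⇒ -0.009991 +0.000222 = -0.009769;  D = -0.006512+0.007281i
d^4_{3,-3}: k∈[0..1] ⇒ +0.001610 -0.000015 = +0.001595;  D = -0.000353-0.001555i
d^4_{4,-3}: single k=0 term ⇒ -0.000168;  D = +0.000155+0.000065i
Y_4^{m'}(θ=1.9829,φ=5.3182) and Σ D·Y over m':
  (+0.0921-0.5568i)·(-0.2349-0.2053i)  (-0.2918-0.2897i)·(+0.3740-0.0942i)  (+0.5883-0.1016i)·(-0.0121+0.0323i)  (-0.1572+0.3280i)·(+0.1856+0.2679i)  (-0.0713-0.1287i)·(-0.0965+0.0000i)  (+0.0435+0.0049i)·(-0.1856+0.2679i)  (-0.0065+0.0073i)·(-0.0121-0.0323i)  (-0.0004-0.0016i)·(-0.3740-0.0942i)  (+0.0002+0.0001i)·(-0.2349+0.2053i)
Y_4^-3(R⁻¹ n̂) = -0.395487+0.093929i

Re=-0.3955 Im=0.0939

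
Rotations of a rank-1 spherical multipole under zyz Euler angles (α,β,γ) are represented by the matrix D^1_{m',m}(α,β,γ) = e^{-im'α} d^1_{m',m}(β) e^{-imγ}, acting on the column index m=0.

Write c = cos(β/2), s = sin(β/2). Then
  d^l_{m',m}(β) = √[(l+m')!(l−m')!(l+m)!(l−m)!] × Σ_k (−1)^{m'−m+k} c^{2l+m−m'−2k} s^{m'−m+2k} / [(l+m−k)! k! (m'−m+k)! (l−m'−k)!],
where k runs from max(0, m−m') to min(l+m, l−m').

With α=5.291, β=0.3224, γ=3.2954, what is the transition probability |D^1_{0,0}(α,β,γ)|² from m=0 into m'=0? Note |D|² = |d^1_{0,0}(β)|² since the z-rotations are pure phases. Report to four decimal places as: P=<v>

P=0.8996

D^1_{0,0}(5.291,0.3224,3.2954) = e^{-i·0·5.291}·d^1_{0,0}(0.3224)·e^{-i·0·3.2954}. Compute d first:
c=cos(0.3224/2)=0.987035, s=sin(0.3224/2)=0.160503; N=√[1·1·1·1]=1.000000
k∈{0,1} keeps every argument non-negative
  k=0: (−1)^0·1.0000/(1)·0.9870^2·0.1605^0 = +0.974239
  k=1: (−1)^1·1.0000/(1)·0.9870^0·0.1605^2 = -0.025761
d^1_{0,0}(0.3224) = +0.974239 -0.025761 = +0.948478
|D^1_{0,0}|² = |d^1_{0,0}(β)|² = (+0.948478)² = 0.899610 (the z-rotation phases have unit modulus)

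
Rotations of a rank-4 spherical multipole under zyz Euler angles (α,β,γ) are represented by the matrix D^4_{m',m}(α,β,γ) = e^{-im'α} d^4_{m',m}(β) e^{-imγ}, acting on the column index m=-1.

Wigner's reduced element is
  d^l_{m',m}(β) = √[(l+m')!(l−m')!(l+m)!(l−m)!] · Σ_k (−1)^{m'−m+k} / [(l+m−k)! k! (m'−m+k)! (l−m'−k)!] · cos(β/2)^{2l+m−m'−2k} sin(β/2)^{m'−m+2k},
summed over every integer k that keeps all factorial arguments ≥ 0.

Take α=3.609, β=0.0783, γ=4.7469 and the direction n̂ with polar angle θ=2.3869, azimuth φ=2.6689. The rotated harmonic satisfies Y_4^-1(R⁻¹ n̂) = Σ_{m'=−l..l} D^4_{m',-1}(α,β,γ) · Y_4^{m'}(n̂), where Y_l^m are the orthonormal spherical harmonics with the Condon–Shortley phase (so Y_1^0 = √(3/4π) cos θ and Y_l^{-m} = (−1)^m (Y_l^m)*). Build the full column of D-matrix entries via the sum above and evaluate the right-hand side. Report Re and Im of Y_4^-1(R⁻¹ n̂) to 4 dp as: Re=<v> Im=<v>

Re=-0.0706 Im=0.0547

Need the full column D^4_{m',-1} for m'=−4..4 at α=3.609, β=0.0783, γ=4.7469.
cos(β/2)=0.999234, sin(β/2)=0.039140
d^4_{-4,-1}: single k=3 term ⇒ +0.000447;  D = +0.000422+0.000146i
d^4_{-3,-1}: k∈[2..3] ⇒ +0.012104 -0.000031 = +0.012073;  D = -0.011964+0.001614i
d^4_{-2,-1}: k∈[1..3] ⇒ +0.165168 -0.001267 +0.000001 = +0.163903;  D = +0.135138-0.092745i
d^4_{-1,-1}: k∈[0..3] ⇒ +0.993886 -0.022874 +0.000070 -0.000000 = +0.971083;  D = -0.467196+0.851311i
d^4_{0,-1}: k∈[0..3] ⇒ -0.174103 +0.001603 -0.000002 +0.000000 = -0.172502;  D = -0.005952+0.172400i
d^4_{1,-1}: k∈[0..3] ⇒ +0.015249 -0.000070 +0.000000 -0.000000 = +0.015179;  D = +0.006368+0.013779i
d^4_{2,-1}: k∈[0..2] ⇒ -0.000845 +0.000002 -0.000000 = -0.000843;  D = +0.000660+0.000524i
d^4_{3,-1}: k∈[0..1] ⇒ +0.000031 -0.000000 = +0.000031;  D = +0.000030+0.000006i
d^4_{4,-1}: single k=0 term ⇒ -0.000001;  D = +0.000001-0.000000i
Y_4^{m'}(θ=2.3869,φ=2.6689) and Σ D·Y over m':
  (+0.0004+0.0001i)·(-0.0307+0.0925i)  (-0.0120+0.0016i)·(+0.0446+0.2897i)  (+0.1351-0.0927i)·(+0.2495+0.3455i)  (-0.4672+0.8513i)·(+0.1503+0.0768i)  (-0.0060+0.1724i)·(-0.3241+0.0000i)  (+0.0064+0.0138i)·(-0.1503+0.0768i)  (+0.0007+0.0005i)·(+0.2495-0.3455i)  (+0.0000+0.0000i)·(-0.0446+0.2897i)  (+0.0000-0.0000i)·(-0.0307-0.0925i)
Y_4^-1(R⁻¹ n̂) = -0.070615+0.054671i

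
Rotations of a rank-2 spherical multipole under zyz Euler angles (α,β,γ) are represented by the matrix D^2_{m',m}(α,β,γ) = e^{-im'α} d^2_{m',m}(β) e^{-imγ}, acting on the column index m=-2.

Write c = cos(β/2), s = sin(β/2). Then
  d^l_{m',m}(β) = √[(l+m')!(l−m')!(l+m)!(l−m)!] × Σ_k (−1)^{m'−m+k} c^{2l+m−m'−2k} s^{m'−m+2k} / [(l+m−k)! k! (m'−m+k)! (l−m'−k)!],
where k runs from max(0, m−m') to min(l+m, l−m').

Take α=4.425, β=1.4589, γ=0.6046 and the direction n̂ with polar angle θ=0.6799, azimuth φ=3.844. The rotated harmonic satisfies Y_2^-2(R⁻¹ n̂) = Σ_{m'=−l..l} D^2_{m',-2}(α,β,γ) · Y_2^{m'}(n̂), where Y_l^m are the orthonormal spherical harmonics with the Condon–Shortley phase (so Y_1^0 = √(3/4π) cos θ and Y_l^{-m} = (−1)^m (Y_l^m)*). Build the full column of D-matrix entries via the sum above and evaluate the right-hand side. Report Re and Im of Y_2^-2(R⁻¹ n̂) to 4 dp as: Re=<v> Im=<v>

Re=0.2315 Im=0.0739

Need the full column D^2_{m',-2} for m'=−2..2 at α=4.425, β=1.4589, γ=0.6046.
cos(β/2)=0.745541, sin(β/2)=0.666460
d^2_{-2,-2}: single k=0 term ⇒ +0.308949;  D = -0.248832-0.183118i
d^2_{-1,-2}: single k=0 term ⇒ -0.552355;  D = -0.440060+0.333832i
d^2_{0,-2}: single k=0 term ⇒ +0.604737;  D = +0.213936+0.565631i
d^2_{1,-2}: single k=0 term ⇒ -0.441391;  D = +0.440176-0.032724i
d^2_{2,-2}: single k=0 term ⇒ +0.197286;  D = +0.041740-0.192820i
Y_2^{m'}(θ=0.6799,φ=3.844) and Σ D·Y over m':
  (-0.2488-0.1831i)·(+0.0252-0.1506i)  (-0.4401+0.3338i)·(-0.2883+0.2440i)  (+0.2139+0.5656i)·(+0.2568+0.0000i)  (+0.4402-0.0327i)·(+0.2883+0.2440i)  (+0.0417-0.1928i)·(+0.0252+0.1506i)
Y_2^-2(R⁻¹ n̂) = +0.231466+0.073864i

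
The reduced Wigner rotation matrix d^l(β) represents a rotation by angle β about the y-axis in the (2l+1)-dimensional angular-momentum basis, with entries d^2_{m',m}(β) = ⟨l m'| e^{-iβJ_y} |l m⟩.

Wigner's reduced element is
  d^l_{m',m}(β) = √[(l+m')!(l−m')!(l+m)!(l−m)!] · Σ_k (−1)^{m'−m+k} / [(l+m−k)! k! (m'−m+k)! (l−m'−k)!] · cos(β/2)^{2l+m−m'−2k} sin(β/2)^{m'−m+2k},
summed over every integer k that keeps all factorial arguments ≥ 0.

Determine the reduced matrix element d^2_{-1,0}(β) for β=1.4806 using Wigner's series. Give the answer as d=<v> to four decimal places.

d=0.1099

d^2_{-1,0}(β=1.4806) via Wigner's sum:
With c≡cos(β/2)=0.738266 and s≡sin(β/2)=0.674509, N=[1·6·2·2]^{1/2}=4.898979
k: max(0,(0)−(-1))=1 … min(2+(0),2−(-1))=2
  k=1: (−1)^0·4.8990/(2)·0.7383^3·0.6745^1 = +0.664818
  k=2: (−1)^1·4.8990/(2)·0.7383^1·0.6745^3 = -0.554949
d^2_{-1,0}(1.4806) = +0.664818 -0.554949 = +0.109869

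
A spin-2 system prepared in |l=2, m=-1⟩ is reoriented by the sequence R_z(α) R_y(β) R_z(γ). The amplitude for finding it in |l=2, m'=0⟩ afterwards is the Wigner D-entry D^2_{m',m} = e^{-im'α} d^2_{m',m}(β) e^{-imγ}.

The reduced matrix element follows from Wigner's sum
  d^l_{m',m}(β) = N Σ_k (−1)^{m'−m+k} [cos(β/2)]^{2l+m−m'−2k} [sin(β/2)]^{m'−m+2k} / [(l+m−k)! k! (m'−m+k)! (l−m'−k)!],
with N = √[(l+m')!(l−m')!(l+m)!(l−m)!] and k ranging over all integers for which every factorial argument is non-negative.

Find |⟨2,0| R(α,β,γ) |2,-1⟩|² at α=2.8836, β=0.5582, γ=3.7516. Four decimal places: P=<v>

Split into d^2_{0,-1}(β=0.5582) × two z-phases.
With c≡cos(β/2)=0.961304 and s≡sin(β/2)=0.275491, N=[2·2·1·6]^{1/2}=4.898979
Admissible k: 0..1 (factorial args all ≥0)
  k=0: (−1)^1·4.8990/(2)·0.9613^3·0.2755^1 = -0.599466
  k=1: (−1)^2·4.8990/(2)·0.9613^1·0.2755^3 = +0.049233
d^2_{0,-1}(0.5582) = -0.599466 +0.049233 = -0.550233
|D^2_{0,-1}|² = |d^2_{0,-1}(β)|² = (-0.550233)² = 0.302756 (the z-rotation phases have unit modulus)

P=0.3028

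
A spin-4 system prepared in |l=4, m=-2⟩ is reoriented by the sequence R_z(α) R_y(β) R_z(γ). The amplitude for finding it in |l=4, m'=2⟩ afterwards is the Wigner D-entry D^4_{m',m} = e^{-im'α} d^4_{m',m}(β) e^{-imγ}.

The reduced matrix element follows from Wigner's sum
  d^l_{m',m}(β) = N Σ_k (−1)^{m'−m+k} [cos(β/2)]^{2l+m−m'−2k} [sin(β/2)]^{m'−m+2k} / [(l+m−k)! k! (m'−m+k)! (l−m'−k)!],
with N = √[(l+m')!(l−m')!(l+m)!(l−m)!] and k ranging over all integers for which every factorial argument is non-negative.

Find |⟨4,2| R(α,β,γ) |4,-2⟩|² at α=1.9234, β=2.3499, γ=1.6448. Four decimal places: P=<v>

Split into d^4_{2,-2}(β=2.3499) × two z-phases.
With c≡cos(β/2)=0.385589 and s≡sin(β/2)=0.922671, N=[720·2·2·720]^{1/2}=1440.000000
The bounds max(0,m−m')=0 and min(l+m,l−m')=2 give 3 terms
  k=0: (−1)^4·1440.0000/(96)·0.3856^4·0.9227^4 = +0.240313
  k=1: (−1)^5·1440.0000/(120)·0.3856^2·0.9227^6 = -1.100806
  k=2: (−1)^6·1440.0000/(1440)·0.3856^0·0.9227^8 = +0.525259
d^4_{2,-2}(2.3499) = +0.240313 -1.100806 +0.525259 = -0.335235
|D^4_{2,-2}|² = |d^4_{2,-2}(β)|² = (-0.335235)² = 0.112382 (the z-rotation phases have unit modulus)

P=0.1124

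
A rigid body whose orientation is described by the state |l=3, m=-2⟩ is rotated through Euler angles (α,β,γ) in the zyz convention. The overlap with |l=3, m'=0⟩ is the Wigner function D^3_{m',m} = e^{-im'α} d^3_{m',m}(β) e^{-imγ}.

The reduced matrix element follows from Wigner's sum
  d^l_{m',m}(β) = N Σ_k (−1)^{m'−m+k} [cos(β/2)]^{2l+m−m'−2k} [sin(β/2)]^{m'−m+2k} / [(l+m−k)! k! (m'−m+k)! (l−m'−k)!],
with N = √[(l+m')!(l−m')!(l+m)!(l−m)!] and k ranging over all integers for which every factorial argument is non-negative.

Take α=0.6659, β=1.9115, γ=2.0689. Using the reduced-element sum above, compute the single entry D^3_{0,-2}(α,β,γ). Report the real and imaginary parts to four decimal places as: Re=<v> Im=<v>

First d^3_{0,-2}(β=1.9115), then the phase factors e^{-i(0)α} and e^{-i(-2)γ}:
c=cos(1.9115/2)=0.576996, s=sin(1.9115/2)=0.816747; N=√[6·6·1·120]=65.726707
k∈{0,1} keeps every argument non-negative
  k=0: (−1)^2·65.7267/(12)·0.5770^4·0.8167^2 = +0.404975
  k=1: (−1)^3·65.7267/(12)·0.5770^2·0.8167^4 = -0.811440
d^3_{0,-2}(1.9115) = +0.404975 -0.811440 = -0.406465
Attach z-rotation phases: D = e^{-i(0)(0.6659)}·(-0.406465)·e^{-i(-2)(2.0689)} = +0.220910+0.341193i

Re=0.2209 Im=0.3412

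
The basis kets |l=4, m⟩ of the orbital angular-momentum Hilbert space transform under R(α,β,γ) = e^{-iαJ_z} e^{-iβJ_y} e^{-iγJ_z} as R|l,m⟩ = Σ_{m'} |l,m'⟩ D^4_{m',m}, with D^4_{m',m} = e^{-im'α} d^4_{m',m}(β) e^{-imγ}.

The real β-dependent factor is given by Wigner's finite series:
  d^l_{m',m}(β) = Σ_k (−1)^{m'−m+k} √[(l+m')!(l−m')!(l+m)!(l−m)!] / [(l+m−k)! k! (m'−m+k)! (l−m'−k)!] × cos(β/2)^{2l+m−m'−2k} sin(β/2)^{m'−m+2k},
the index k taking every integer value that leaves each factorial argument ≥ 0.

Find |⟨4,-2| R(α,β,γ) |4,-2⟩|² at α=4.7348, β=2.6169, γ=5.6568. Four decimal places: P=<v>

P=0.0031

D^4_{-2,-2}(4.7348,2.6169,5.6568) = e^{-i·-2·4.7348}·d^4_{-2,-2}(2.6169)·e^{-i·-2·5.6568}. Compute d first:
With c≡cos(β/2)=0.259347 and s≡sin(β/2)=0.965784, N=[2·720·2·720]^{1/2}=1440.000000
k: max(0,(-2)−(-2))=0 … min(4+(-2),4−(-2))=2
  k=0: (−1)^0·1440.0000/(1440)·0.2593^8·0.9658^0 = +0.000020
  k=1: (−1)^1·1440.0000/(120)·0.2593^6·0.9658^2 = -0.003406
  k=2: (−1)^2·1440.0000/(96)·0.2593^4·0.9658^4 = +0.059039
d^4_{-2,-2}(2.6169) = +0.000020 -0.003406 +0.059039 = +0.055653
|D^4_{-2,-2}|² = |d^4_{-2,-2}(β)|² = (+0.055653)² = 0.003097 (the z-rotation phases have unit modulus)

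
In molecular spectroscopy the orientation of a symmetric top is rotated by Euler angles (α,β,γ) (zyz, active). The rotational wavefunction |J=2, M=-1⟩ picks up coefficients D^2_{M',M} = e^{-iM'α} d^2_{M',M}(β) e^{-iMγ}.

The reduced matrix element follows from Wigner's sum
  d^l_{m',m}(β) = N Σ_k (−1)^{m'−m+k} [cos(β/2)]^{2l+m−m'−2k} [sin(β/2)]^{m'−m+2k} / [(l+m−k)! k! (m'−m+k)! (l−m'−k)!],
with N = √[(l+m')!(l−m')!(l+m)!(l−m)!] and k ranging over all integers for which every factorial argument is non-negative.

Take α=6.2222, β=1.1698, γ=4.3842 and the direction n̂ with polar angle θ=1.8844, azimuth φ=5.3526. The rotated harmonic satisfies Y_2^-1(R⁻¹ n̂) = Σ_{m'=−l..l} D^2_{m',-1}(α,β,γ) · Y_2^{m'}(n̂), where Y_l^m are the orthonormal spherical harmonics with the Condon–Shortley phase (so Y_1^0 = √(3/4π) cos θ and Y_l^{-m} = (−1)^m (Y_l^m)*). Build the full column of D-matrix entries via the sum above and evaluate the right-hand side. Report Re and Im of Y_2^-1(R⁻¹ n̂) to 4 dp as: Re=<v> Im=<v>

Need the full column D^2_{m',-1} for m'=−2..2 at α=6.2222, β=1.1698, γ=4.3842.
cos(β/2)=0.833767, sin(β/2)=0.552116
d^2_{-2,-1}: single k=1 term ⇒ +0.640022;  D = -0.278479-0.576262i
d^2_{-1,-1}: k∈[0..1] ⇒ +0.483258 -0.635728 = -0.152470;  D = +0.057851+0.141069i
d^2_{0,-1}: k∈[0..1] ⇒ -0.783864 +0.343725 = -0.440138;  D = +0.141869+0.416647i
d^2_{1,-1}: k∈[0..1] ⇒ +0.635728 -0.092923 = +0.542806;  D = -0.143320-0.523543i
d^2_{2,-1}: single k=0 term ⇒ -0.280651;  D = +0.057466+0.274704i
Y_2^{m'}(θ=1.8844,φ=5.3526) and Σ D·Y over m':
  (-0.2785-0.5763i)·(-0.1001+0.3349i)  (+0.0579+0.1411i)·(-0.1354-0.1818i)  (+0.1419+0.4166i)·(-0.2253+0.0000i)  (-0.1433-0.5235i)·(+0.1354-0.1818i)  (+0.0575+0.2747i)·(-0.1001-0.3349i)
Y_2^-1(R⁻¹ n̂) = +0.178341-0.250681i

Re=0.1783 Im=-0.2507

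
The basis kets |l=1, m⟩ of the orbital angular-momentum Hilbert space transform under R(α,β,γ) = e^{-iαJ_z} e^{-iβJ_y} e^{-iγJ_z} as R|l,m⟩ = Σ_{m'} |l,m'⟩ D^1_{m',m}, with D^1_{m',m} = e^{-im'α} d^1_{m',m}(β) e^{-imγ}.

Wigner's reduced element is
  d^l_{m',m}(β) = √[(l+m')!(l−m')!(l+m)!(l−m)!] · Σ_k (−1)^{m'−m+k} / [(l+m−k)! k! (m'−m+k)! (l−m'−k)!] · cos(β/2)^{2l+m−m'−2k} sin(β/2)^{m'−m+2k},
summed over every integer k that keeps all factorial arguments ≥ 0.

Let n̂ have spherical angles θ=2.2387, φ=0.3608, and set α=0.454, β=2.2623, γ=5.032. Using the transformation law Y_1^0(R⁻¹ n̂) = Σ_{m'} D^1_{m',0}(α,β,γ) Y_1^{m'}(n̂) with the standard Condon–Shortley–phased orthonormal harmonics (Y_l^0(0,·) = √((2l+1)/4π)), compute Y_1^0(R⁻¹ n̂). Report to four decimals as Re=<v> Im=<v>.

Re=0.4872 Im=0.0000

Need the full column D^1_{m',0} for m'=−1..1 at α=0.454, β=2.2623, γ=5.032.
cos(β/2)=0.425619, sin(β/2)=0.904902
d^1_{-1,0}: single k=1 term ⇒ +0.544676;  D = +0.489500+0.238875i
d^1_{0,0}: k∈[0..1] ⇒ +0.181152 -0.818848 = -0.637696;  D = -0.637696+0.000000i
d^1_{1,0}: single k=0 term ⇒ -0.544676;  D = -0.489500+0.238875i
Y_1^{m'}(θ=2.2387,φ=0.3608) and Σ D·Y over m':
  (+0.4895+0.2389i)·(+0.2538-0.0958i)  (-0.6377+0.0000i)·(-0.3026+0.0000i)  (-0.4895+0.2389i)·(-0.2538-0.0958i)
Y_1^0(R⁻¹ n̂) = +0.487184+0.000000i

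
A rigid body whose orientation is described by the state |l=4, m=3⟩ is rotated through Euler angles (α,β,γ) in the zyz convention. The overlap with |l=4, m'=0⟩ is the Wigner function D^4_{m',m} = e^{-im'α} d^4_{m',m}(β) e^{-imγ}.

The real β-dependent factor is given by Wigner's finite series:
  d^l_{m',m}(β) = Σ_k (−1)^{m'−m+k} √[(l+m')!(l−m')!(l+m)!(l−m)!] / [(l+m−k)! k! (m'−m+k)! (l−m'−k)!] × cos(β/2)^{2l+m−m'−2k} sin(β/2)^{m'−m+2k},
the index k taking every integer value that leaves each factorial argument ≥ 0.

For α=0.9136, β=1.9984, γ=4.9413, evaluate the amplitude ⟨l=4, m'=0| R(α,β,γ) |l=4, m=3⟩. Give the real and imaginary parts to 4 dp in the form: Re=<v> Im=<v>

Split into d^4_{0,3}(β=1.9984) × two z-phases.
Half-angle: c=0.540975, s=0.841038. N=√(24·24·5040·1)=1703.830978
k: max(0,(3)−(0))=3 … min(4+(3),4−(0))=4
  k=3: (−1)^0·1703.8310/(144)·0.5410^5·0.8410^3 = +0.326136
  k=4: (−1)^1·1703.8310/(144)·0.5410^3·0.8410^5 = -0.788271
d^4_{0,3}(1.9984) = +0.326136 -0.788271 = -0.462135
D = (+1.000000+0.000000i)·(-0.462135)·(-0.634014-0.773321i) = +0.293000+0.357379i

Re=0.2930 Im=0.3574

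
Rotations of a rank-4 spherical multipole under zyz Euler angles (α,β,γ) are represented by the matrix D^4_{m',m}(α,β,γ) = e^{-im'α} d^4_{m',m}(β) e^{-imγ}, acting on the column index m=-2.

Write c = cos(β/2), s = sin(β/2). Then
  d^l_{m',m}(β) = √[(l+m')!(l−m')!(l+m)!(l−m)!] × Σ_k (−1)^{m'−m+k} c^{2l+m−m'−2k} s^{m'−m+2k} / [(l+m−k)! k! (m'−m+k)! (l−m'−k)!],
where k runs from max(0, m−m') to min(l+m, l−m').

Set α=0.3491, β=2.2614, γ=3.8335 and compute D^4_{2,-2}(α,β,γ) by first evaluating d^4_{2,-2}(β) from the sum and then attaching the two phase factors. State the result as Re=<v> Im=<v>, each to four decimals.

Re=-0.3208 Im=-0.2624

D^4_{2,-2}(0.3491,2.2614,3.8335) = e^{-i·2·0.3491}·d^4_{2,-2}(2.2614)·e^{-i·-2·3.8335}. Compute d first:
With c≡cos(β/2)=0.426027 and s≡sin(β/2)=0.904711, N=[720·2·2·720]^{1/2}=1440.000000
The bounds max(0,m−m')=0 and min(l+m,l−m')=2 give 3 terms
  k=0: (−1)^4·1440.0000/(96)·0.4260^4·0.9047^4 = +0.331037
  k=1: (−1)^5·1440.0000/(120)·0.4260^2·0.9047^6 = -1.194298
  k=2: (−1)^6·1440.0000/(1440)·0.4260^0·0.9047^8 = +0.448826
d^4_{2,-2}(2.2614) = +0.331037 -1.194298 +0.448826 = -0.414436
Phases: e^{-i·(2)·0.3491}=+0.766001-0.642840i, e^{-i·(-2)·3.8335}=+0.185894+0.982570i ⇒ D=-0.320786-0.262399i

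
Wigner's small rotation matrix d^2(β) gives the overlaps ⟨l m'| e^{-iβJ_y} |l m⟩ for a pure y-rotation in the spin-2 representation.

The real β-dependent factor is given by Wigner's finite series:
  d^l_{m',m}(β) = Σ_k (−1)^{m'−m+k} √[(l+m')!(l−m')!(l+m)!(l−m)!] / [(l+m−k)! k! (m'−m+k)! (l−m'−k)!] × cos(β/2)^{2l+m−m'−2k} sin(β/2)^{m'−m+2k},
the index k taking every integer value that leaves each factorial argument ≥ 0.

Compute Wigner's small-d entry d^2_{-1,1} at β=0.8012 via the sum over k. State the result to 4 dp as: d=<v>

d^2_{-1,1}(β=0.8012) via Wigner's sum:
c=cos(0.8012/2)=0.920827, s=sin(0.8012/2)=0.389971; N=√[1·6·6·1]=6.000000
k∈{2,3} keeps every argument non-negative
  k=2: (−1)^0·6.0000/(2)·0.9208^2·0.3900^2 = +0.386849
  k=3: (−1)^1·6.0000/(6)·0.9208^0·0.3900^4 = -0.023128
d^2_{-1,1}(0.8012) = +0.386849 -0.023128 = +0.363722

d=0.3637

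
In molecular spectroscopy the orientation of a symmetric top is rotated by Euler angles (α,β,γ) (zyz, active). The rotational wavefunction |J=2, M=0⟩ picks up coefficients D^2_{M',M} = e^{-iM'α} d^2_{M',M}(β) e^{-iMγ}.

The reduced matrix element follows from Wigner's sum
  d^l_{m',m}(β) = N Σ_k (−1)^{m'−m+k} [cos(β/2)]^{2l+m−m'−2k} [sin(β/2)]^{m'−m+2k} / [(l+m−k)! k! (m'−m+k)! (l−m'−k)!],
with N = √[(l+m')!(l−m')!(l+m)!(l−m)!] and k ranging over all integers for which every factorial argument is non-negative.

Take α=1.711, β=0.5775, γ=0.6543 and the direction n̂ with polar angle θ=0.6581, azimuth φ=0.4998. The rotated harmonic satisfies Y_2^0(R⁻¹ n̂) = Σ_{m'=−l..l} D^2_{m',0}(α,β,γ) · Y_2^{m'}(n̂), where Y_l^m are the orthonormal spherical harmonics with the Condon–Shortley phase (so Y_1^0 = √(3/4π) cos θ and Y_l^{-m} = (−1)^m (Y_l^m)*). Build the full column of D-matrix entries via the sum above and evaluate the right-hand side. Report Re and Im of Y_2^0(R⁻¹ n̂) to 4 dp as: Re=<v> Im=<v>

Need the full column D^2_{m',0} for m'=−2..2 at α=1.711, β=0.5775, γ=0.6543.
cos(β/2)=0.958601, sin(β/2)=0.284754
d^2_{-2,0}: single k=2 term ⇒ +0.182512;  D = -0.175384-0.050510i
d^2_{-1,0}: k∈[1..2] ⇒ +0.614411 -0.054216 = +0.560195;  D = -0.078284+0.554698i
d^2_{0,0}: k∈[0..2] ⇒ +0.844405 -0.298041 +0.006575 = +0.552939;  D = +0.552939+0.000000i
d^2_{1,0}: k∈[0..1] ⇒ -0.614411 +0.054216 = -0.560195;  D = +0.078284+0.554698i
d^2_{2,0}: single k=0 term ⇒ +0.182512;  D = -0.175384+0.050510i
Y_2^{m'}(θ=0.6581,φ=0.4998) and Σ D·Y over m':
  (-0.1754-0.0505i)·(+0.0781-0.1216i)  (-0.0783+0.5547i)·(+0.3281-0.1792i)  (+0.5529+0.0000i)·(+0.2768+0.0000i)  (+0.0783+0.5547i)·(-0.3281-0.1792i)  (-0.1754+0.0505i)·(+0.0781+0.1216i)
Y_2^0(R⁻¹ n̂) = +0.260781+0.000000i

Re=0.2608 Im=0.0000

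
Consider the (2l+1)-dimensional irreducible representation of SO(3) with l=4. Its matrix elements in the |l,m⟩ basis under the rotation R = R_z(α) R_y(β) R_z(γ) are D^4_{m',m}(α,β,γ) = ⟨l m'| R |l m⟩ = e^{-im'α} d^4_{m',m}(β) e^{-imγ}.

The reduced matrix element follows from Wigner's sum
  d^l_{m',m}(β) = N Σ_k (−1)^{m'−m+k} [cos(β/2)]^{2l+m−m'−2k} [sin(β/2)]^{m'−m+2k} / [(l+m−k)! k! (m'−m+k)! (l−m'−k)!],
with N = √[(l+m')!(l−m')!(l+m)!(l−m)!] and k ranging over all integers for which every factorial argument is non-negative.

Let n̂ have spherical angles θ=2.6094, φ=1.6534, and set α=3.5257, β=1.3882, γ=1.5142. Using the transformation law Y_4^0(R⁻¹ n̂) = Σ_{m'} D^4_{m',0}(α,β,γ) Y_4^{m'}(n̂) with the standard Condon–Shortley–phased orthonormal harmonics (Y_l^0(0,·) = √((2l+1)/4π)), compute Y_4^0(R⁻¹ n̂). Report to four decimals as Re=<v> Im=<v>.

Re=0.0547 Im=0.0000

Need the full column D^4_{m',0} for m'=−4..4 at α=3.5257, β=1.3882, γ=1.5142.
cos(β/2)=0.768630, sin(β/2)=0.639694
d^4_{-4,0}: single k=4 term ⇒ +0.488998;  D = +0.016802+0.488709i
d^4_{-3,0}: k∈[3..4] ⇒ +0.830934 -0.575542 = +0.255393;  D = -0.103783-0.233355i
d^4_{-2,0}: k∈[2..4] ⇒ +0.800514 -1.478590 +0.384051 = -0.294025;  D = -0.211449-0.204304i
d^4_{-1,0}: k∈[1..4] ⇒ +0.453427 -1.884382 +1.305206 -0.150674 = -0.276423;  D = +0.256281+0.103584i
d^4_{0,0}: k∈[0..4] ⇒ +0.121825 -1.350105 +2.104070 -0.647721 +0.028040 = +0.256110;  D = +0.256110+0.000000i
d^4_{1,0}: k∈[0..3] ⇒ -0.453427 +1.884382 -1.305206 +0.150674 = +0.276423;  D = -0.256281+0.103584i
d^4_{2,0}: k∈[0..2] ⇒ +0.800514 -1.478590 +0.384051 = -0.294025;  D = -0.211449+0.204304i
d^4_{3,0}: k∈[0..1] ⇒ -0.830934 +0.575542 = -0.255393;  D = +0.103783-0.233355i
d^4_{4,0}: single k=0 term ⇒ +0.488998;  D = +0.016802-0.488709i
Y_4^{m'}(θ=2.6094,φ=1.6534) and Σ D·Y over m':
  (+0.0168+0.4887i)·(+0.0278-0.0095i)  (-0.1038-0.2334i)·(-0.0346-0.1366i)  (-0.2114-0.2043i)·(-0.3566+0.0595i)  (+0.2563+0.1036i)·(+0.0375+0.4530i)  (+0.2561+0.0000i)·(+0.0022+0.0000i)  (-0.2563+0.1036i)·(-0.0375+0.4530i)  (-0.2114+0.2043i)·(-0.3566-0.0595i)  (+0.1038-0.2334i)·(+0.0346-0.1366i)  (+0.0168-0.4887i)·(+0.0278+0.0095i)
Y_4^0(R⁻¹ n̂) = +0.054710+0.000000i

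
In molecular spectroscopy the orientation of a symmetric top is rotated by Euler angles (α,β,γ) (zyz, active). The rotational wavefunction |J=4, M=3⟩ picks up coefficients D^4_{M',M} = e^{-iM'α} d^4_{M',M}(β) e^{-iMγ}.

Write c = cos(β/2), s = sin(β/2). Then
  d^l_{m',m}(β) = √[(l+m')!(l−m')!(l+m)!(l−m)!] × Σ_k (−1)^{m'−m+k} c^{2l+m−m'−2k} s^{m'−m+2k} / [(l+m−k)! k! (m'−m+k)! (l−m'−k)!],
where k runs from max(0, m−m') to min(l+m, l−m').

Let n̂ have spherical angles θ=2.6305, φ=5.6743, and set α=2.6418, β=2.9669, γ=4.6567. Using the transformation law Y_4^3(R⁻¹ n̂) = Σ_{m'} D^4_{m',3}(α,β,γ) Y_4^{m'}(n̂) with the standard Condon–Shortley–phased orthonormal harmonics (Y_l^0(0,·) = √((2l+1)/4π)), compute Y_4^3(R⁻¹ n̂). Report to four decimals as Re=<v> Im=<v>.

Need the full column D^4_{m',3} for m'=−4..4 at α=2.6418, β=2.9669, γ=4.6567.
cos(β/2)=0.087235, sin(β/2)=0.996188
d^4_{-4,3}: single k=7 term ⇒ +0.240229;  D = -0.232074+0.062062i
d^4_{-3,3}: k∈[6..7] ⇒ +0.052063 -0.969906 = -0.917843;  D = -0.891865-0.216823i
d^4_{-2,3}: k∈[5..6] ⇒ +0.007311 -0.317793 = -0.310482;  D = +0.229642+0.208959i
d^4_{-1,3}: k∈[4..5] ⇒ +0.000754 -0.059034 = -0.058279;  D = -0.019035-0.055083i
d^4_{0,3}: k∈[3..4] ⇒ +0.000059 -0.007706 = -0.007647;  D = -0.001272+0.007541i
d^4_{1,3}: k∈[2..3] ⇒ +0.000003 -0.000754 = -0.000751;  D = +0.000465-0.000590i
d^4_{2,3}: k∈[1..2] ⇒ +0.000000 -0.000056 = -0.000056;  D = -0.000051+0.000022i
d^4_{3,3}: k∈[0..1] ⇒ +0.000000 -0.000003 = -0.000003;  D = +0.000003+0.000000i
d^4_{4,3}: single k=0 term ⇒ -0.000000;  D = -0.000000-0.000000i
Y_4^{m'}(θ=2.6305,φ=5.6743) and Σ D·Y over m':
  (-0.2321+0.0621i)·(-0.0193+0.0164i)  (-0.8919-0.2168i)·(+0.0323-0.1236i)  (+0.2296+0.2090i)·(+0.1197+0.3248i)  (-0.0190-0.0551i)·(-0.3850-0.2684i)  (-0.0013+0.0075i)·(+0.0459+0.0000i)  (+0.0005-0.0006i)·(+0.3850-0.2684i)  (-0.0001+0.0000i)·(+0.1197-0.3248i)  (+0.0000+0.0000i)·(-0.0323-0.1236i)  (-0.0000-0.0000i)·(-0.0193-0.0164i)
Y_4^3(R⁻¹ n̂) = -0.100067+0.224141i

Re=-0.1001 Im=0.2241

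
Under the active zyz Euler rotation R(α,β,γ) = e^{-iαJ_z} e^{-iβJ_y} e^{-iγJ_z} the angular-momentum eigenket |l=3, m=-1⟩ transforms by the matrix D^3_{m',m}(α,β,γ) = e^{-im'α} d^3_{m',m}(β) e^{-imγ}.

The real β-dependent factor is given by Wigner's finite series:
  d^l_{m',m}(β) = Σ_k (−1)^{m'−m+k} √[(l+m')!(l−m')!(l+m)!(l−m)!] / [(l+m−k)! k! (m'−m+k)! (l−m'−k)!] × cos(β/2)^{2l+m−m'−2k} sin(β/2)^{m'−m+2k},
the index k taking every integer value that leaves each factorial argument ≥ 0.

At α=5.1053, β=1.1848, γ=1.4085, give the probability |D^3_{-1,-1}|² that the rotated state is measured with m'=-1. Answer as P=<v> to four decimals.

D^3_{-1,-1}(5.1053,1.1848,1.4085) = e^{-i·-1·5.1053}·d^3_{-1,-1}(1.1848)·e^{-i·-1·1.4085}. Compute d first:
With c≡cos(β/2)=0.829603 and s≡sin(β/2)=0.558354, N=[2·24·2·24]^{1/2}=48.000000
k∈{0,1,2} keeps every argument non-negative
  k=0: (−1)^0·48.0000/(48)·0.8296^6·0.5584^0 = +0.326003
  k=1: (−1)^1·48.0000/(6)·0.8296^4·0.5584^2 = -1.181381
  k=2: (−1)^2·48.0000/(8)·0.8296^2·0.5584^4 = +0.401356
d^3_{-1,-1}(1.1848) = +0.326003 -1.181381 +0.401356 = -0.454022
|D^3_{-1,-1}|² = |d^3_{-1,-1}(β)|² = (-0.454022)² = 0.206136 (the z-rotation phases have unit modulus)

P=0.2061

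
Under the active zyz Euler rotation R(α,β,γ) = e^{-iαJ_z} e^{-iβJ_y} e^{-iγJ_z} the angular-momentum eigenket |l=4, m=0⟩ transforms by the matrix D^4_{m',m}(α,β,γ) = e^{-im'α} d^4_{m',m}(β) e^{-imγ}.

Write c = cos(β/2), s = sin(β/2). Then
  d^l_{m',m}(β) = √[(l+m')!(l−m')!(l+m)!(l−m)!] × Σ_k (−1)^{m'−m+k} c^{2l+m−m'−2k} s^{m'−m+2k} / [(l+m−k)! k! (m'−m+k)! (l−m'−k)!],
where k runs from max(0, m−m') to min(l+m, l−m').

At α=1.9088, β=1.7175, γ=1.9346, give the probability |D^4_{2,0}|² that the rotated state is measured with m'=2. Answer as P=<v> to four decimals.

First d^4_{2,0}(β=1.7175), then the phase factors e^{-i(2)α} and e^{-i(0)γ}:
Half-angle: c=0.653384, s=0.757026. N=√(720·2·24·24)=910.735966
k: max(0,(0)−(2))=0 … min(4+(0),4−(2))=2
  k=0: (−1)^2·910.7360/(96)·0.6534^6·0.7570^2 = +0.423015
  k=1: (−1)^3·910.7360/(36)·0.6534^4·0.7570^4 = -1.514289
  k=2: (−1)^4·910.7360/(96)·0.6534^2·0.7570^6 = +0.762298
d^4_{2,0}(1.7175) = +0.423015 -1.514289 +0.762298 = -0.328977
|D^4_{2,0}|² = |d^4_{2,0}(β)|² = (-0.328977)² = 0.108226 (the z-rotation phases have unit modulus)

P=0.1082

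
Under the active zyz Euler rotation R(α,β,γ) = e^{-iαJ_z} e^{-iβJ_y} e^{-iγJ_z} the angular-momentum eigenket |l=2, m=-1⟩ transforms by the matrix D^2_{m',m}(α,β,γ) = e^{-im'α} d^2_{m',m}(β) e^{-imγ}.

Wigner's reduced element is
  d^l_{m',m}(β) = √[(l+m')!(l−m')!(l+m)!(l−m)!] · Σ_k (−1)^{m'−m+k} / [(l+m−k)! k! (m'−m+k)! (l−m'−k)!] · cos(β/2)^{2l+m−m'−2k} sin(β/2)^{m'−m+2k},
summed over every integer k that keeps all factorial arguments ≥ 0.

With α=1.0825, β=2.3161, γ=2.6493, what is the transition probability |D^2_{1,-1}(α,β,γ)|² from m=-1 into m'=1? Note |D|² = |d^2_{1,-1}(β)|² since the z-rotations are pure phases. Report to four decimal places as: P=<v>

P=0.0894

First d^2_{1,-1}(β=2.3161), then the phase factors e^{-i(1)α} and e^{-i(-1)γ}:
Half-angle: c=0.401127, s=0.916023. N=√(6·1·1·6)=6.000000
k∈{0,1} keeps every argument non-negative
  k=0: (−1)^2·6.0000/(2)·0.4011^2·0.9160^2 = +0.405039
  k=1: (−1)^3·6.0000/(6)·0.4011^0·0.9160^4 = -0.704085
d^2_{1,-1}(2.3161) = +0.405039 -0.704085 = -0.299046
|D^2_{1,-1}|² = |d^2_{1,-1}(β)|² = (-0.299046)² = 0.089428 (the z-rotation phases have unit modulus)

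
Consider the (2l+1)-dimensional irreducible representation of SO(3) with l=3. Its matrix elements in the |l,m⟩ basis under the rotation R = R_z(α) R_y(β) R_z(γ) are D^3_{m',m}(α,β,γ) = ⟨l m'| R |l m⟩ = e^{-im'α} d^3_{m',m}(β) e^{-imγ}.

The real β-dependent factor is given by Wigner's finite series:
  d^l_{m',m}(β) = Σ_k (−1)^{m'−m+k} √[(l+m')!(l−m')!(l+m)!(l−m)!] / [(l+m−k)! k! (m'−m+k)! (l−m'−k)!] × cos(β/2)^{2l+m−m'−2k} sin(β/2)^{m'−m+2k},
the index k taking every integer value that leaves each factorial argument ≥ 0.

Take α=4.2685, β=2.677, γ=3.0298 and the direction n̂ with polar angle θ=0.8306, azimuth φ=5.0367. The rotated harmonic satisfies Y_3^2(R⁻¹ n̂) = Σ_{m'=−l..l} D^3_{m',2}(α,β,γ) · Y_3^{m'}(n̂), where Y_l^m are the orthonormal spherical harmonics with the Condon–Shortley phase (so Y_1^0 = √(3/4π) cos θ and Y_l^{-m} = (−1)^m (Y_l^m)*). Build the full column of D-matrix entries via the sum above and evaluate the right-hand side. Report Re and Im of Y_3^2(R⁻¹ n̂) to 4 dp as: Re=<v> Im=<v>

Re=-0.1897 Im=0.2618

Need the full column D^3_{m',2} for m'=−3..3 at α=4.2685, β=2.677, γ=3.0298.
cos(β/2)=0.230213, sin(β/2)=0.973140
d^3_{-3,2}: single k=5 term ⇒ +0.492133;  D = +0.440382+0.219678i
d^3_{-2,2}: k∈[4..5] ⇒ +0.237646 -0.849284 = -0.611638;  D = +0.481612-0.377028i
d^3_{-1,2}: k∈[3..4] ⇒ +0.071112 -0.635341 = -0.564229;  D = +0.123299+0.550592i
d^3_{0,2}: k∈[2..3] ⇒ +0.014569 -0.260328 = -0.245759;  D = -0.239642-0.054491i
d^3_{1,2}: k∈[1..2] ⇒ +0.001990 -0.071112 = -0.069122;  D = +0.042787-0.054288i
d^3_{2,2}: k∈[0..1] ⇒ +0.000149 -0.013300 = -0.013151;  D = +0.005832+0.011787i
d^3_{3,2}: single k=0 term ⇒ -0.001541;  D = -0.001541+0.000024i
Y_3^{m'}(θ=0.8306,φ=5.0367) and Σ D·Y over m':
  (+0.4404+0.2197i)·(-0.1388-0.0945i)  (+0.4816-0.3770i)·(-0.2994+0.2270i)  (+0.1233+0.5506i)·(+0.0969+0.2882i)  (-0.2396-0.0545i)·(-0.1826+0.0000i)  (+0.0428-0.0543i)·(-0.0969+0.2882i)  (+0.0058+0.0118i)·(-0.2994-0.2270i)  (-0.0015+0.0000i)·(+0.1388-0.0945i)
Y_3^2(R⁻¹ n̂) = -0.189749+0.261821i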